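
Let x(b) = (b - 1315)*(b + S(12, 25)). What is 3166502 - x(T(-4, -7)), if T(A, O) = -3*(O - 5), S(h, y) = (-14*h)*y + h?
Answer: -2143906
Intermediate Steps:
S(h, y) = h - 14*h*y (S(h, y) = -14*h*y + h = h - 14*h*y)
T(A, O) = 15 - 3*O (T(A, O) = -3*(-5 + O) = 15 - 3*O)
x(b) = (-4188 + b)*(-1315 + b) (x(b) = (b - 1315)*(b + 12*(1 - 14*25)) = (-1315 + b)*(b + 12*(1 - 350)) = (-1315 + b)*(b + 12*(-349)) = (-1315 + b)*(b - 4188) = (-1315 + b)*(-4188 + b) = (-4188 + b)*(-1315 + b))
3166502 - x(T(-4, -7)) = 3166502 - (5507220 + (15 - 3*(-7))² - 5503*(15 - 3*(-7))) = 3166502 - (5507220 + (15 + 21)² - 5503*(15 + 21)) = 3166502 - (5507220 + 36² - 5503*36) = 3166502 - (5507220 + 1296 - 198108) = 3166502 - 1*5310408 = 3166502 - 5310408 = -2143906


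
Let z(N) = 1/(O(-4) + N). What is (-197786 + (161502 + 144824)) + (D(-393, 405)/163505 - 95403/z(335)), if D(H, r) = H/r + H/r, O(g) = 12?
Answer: -728333126325937/22073175 ≈ -3.2996e+7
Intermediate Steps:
D(H, r) = 2*H/r
z(N) = 1/(12 + N)
(-197786 + (161502 + 144824)) + (D(-393, 405)/163505 - 95403/z(335)) = (-197786 + (161502 + 144824)) + ((2*(-393)/405)/163505 - 95403/(1/(12 + 335))) = (-197786 + 306326) + ((2*(-393)*(1/405))*(1/163505) - 95403/(1/347)) = 108540 + (-262/135*1/163505 - 95403/1/347) = 108540 + (-262/22073175 - 95403*347) = 108540 + (-262/22073175 - 33104841) = 108540 - 730728948740437/22073175 = -728333126325937/22073175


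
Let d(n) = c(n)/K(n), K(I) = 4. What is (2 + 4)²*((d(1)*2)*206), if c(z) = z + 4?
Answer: 18540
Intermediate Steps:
c(z) = 4 + z
d(n) = 1 + n/4 (d(n) = (4 + n)/4 = (4 + n)*(¼) = 1 + n/4)
(2 + 4)²*((d(1)*2)*206) = (2 + 4)²*(((1 + (¼)*1)*2)*206) = 6²*(((1 + ¼)*2)*206) = 36*(((5/4)*2)*206) = 36*((5/2)*206) = 36*515 = 18540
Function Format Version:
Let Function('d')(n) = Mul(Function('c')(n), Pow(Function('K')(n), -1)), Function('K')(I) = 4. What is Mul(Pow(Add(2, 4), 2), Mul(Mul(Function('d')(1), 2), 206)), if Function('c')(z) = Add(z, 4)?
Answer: 18540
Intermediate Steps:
Function('c')(z) = Add(4, z)
Function('d')(n) = Add(1, Mul(Rational(1, 4), n)) (Function('d')(n) = Mul(Add(4, n), Pow(4, -1)) = Mul(Add(4, n), Rational(1, 4)) = Add(1, Mul(Rational(1, 4), n)))
Mul(Pow(Add(2, 4), 2), Mul(Mul(Function('d')(1), 2), 206)) = Mul(Pow(Add(2, 4), 2), Mul(Mul(Add(1, Mul(Rational(1, 4), 1)), 2), 206)) = Mul(Pow(6, 2), Mul(Mul(Add(1, Rational(1, 4)), 2), 206)) = Mul(36, Mul(Mul(Rational(5, 4), 2), 206)) = Mul(36, Mul(Rational(5, 2), 206)) = Mul(36, 515) = 18540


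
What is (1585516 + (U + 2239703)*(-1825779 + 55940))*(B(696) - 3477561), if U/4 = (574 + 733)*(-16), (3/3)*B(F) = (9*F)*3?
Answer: 13198208158820956701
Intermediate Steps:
B(F) = 27*F (B(F) = (9*F)*3 = 27*F)
U = -83648 (U = 4*((574 + 733)*(-16)) = 4*(1307*(-16)) = 4*(-20912) = -83648)
(1585516 + (U + 2239703)*(-1825779 + 55940))*(B(696) - 3477561) = (1585516 + (-83648 + 2239703)*(-1825779 + 55940))*(27*696 - 3477561) = (1585516 + 2156055*(-1769839))*(18792 - 3477561) = (1585516 - 3815870225145)*(-3458769) = -3815868639629*(-3458769) = 13198208158820956701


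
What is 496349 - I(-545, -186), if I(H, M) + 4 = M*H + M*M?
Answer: 360387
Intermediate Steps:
I(H, M) = -4 + M² + H*M (I(H, M) = -4 + (M*H + M*M) = -4 + (H*M + M²) = -4 + (M² + H*M) = -4 + M² + H*M)
496349 - I(-545, -186) = 496349 - (-4 + (-186)² - 545*(-186)) = 496349 - (-4 + 34596 + 101370) = 496349 - 1*135962 = 496349 - 135962 = 360387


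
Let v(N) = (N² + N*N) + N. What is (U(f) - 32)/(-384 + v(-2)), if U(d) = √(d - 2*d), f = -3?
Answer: 16/189 - √3/378 ≈ 0.080074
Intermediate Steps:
U(d) = √(-d)
v(N) = N + 2*N² (v(N) = (N² + N²) + N = 2*N² + N = N + 2*N²)
(U(f) - 32)/(-384 + v(-2)) = (√(-1*(-3)) - 32)/(-384 - 2*(1 + 2*(-2))) = (√3 - 32)/(-384 - 2*(1 - 4)) = (-32 + √3)/(-384 - 2*(-3)) = (-32 + √3)/(-384 + 6) = (-32 + √3)/(-378) = -(-32 + √3)/378 = 16/189 - √3/378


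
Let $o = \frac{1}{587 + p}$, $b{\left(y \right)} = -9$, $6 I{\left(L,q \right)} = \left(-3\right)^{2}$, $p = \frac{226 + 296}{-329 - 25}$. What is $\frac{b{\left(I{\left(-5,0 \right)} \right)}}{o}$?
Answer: $- \frac{310914}{59} \approx -5269.7$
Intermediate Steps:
$p = - \frac{87}{59}$ ($p = \frac{522}{-354} = 522 \left(- \frac{1}{354}\right) = - \frac{87}{59} \approx -1.4746$)
$I{\left(L,q \right)} = \frac{3}{2}$ ($I{\left(L,q \right)} = \frac{\left(-3\right)^{2}}{6} = \frac{1}{6} \cdot 9 = \frac{3}{2}$)
$o = \frac{59}{34546}$ ($o = \frac{1}{587 - \frac{87}{59}} = \frac{1}{\frac{34546}{59}} = \frac{59}{34546} \approx 0.0017079$)
$\frac{b{\left(I{\left(-5,0 \right)} \right)}}{o} = - \frac{9}{\frac{59}{34546}} = \left(-9\right) \frac{34546}{59} = - \frac{310914}{59}$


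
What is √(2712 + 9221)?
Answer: √11933 ≈ 109.24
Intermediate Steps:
√(2712 + 9221) = √11933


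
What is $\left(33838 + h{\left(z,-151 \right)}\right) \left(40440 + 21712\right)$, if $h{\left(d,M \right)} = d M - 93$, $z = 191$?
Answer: $304793408$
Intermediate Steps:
$h{\left(d,M \right)} = -93 + M d$ ($h{\left(d,M \right)} = M d - 93 = -93 + M d$)
$\left(33838 + h{\left(z,-151 \right)}\right) \left(40440 + 21712\right) = \left(33838 - 28934\right) \left(40440 + 21712\right) = \left(33838 - 28934\right) 62152 = 4904 \cdot 62152 = 304793408$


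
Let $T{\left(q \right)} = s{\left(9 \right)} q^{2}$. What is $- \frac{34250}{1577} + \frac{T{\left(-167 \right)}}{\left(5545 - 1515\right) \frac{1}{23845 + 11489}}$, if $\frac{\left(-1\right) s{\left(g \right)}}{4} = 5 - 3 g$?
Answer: $\frac{5259764822426}{244435} \approx 2.1518 \cdot 10^{7}$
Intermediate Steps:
$s{\left(g \right)} = -20 + 12 g$ ($s{\left(g \right)} = - 4 \left(5 - 3 g\right) = -20 + 12 g$)
$T{\left(q \right)} = 88 q^{2}$ ($T{\left(q \right)} = \left(-20 + 12 \cdot 9\right) q^{2} = \left(-20 + 108\right) q^{2} = 88 q^{2}$)
$- \frac{34250}{1577} + \frac{T{\left(-167 \right)}}{\left(5545 - 1515\right) \frac{1}{23845 + 11489}} = - \frac{34250}{1577} + \frac{88 \left(-167\right)^{2}}{\left(5545 - 1515\right) \frac{1}{23845 + 11489}} = \left(-34250\right) \frac{1}{1577} + \frac{88 \cdot 27889}{4030 \cdot \frac{1}{35334}} = - \frac{34250}{1577} + \frac{2454232}{4030 \cdot \frac{1}{35334}} = - \frac{34250}{1577} + \frac{2454232}{\frac{155}{1359}} = - \frac{34250}{1577} + 2454232 \cdot \frac{1359}{155} = - \frac{34250}{1577} + \frac{3335301288}{155} = \frac{5259764822426}{244435}$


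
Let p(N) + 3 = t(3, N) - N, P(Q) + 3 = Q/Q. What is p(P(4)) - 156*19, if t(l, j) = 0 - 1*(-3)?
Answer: -2962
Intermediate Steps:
P(Q) = -2 (P(Q) = -3 + Q/Q = -3 + 1 = -2)
t(l, j) = 3 (t(l, j) = 0 + 3 = 3)
p(N) = -N (p(N) = -3 + (3 - N) = -N)
p(P(4)) - 156*19 = -1*(-2) - 156*19 = 2 - 2964 = -2962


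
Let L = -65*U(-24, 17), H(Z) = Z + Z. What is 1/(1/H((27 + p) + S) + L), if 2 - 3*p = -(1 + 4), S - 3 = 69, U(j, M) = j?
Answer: 608/948483 ≈ 0.00064102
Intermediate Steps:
S = 72 (S = 3 + 69 = 72)
p = 7/3 (p = ⅔ - (-1)*(1 + 4)/3 = ⅔ - (-1)*5/3 = ⅔ - ⅓*(-5) = ⅔ + 5/3 = 7/3 ≈ 2.3333)
H(Z) = 2*Z
L = 1560 (L = -65*(-24) = 1560)
1/(1/H((27 + p) + S) + L) = 1/(1/(2*((27 + 7/3) + 72)) + 1560) = 1/(1/(2*(88/3 + 72)) + 1560) = 1/(1/(2*(304/3)) + 1560) = 1/(1/(608/3) + 1560) = 1/(3/608 + 1560) = 1/(948483/608) = 608/948483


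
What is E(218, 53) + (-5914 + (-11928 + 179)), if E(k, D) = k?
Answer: -17445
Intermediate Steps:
E(218, 53) + (-5914 + (-11928 + 179)) = 218 + (-5914 + (-11928 + 179)) = 218 + (-5914 - 11749) = 218 - 17663 = -17445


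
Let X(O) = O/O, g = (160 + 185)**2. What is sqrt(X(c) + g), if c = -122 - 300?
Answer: sqrt(119026) ≈ 345.00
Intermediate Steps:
c = -422
g = 119025 (g = 345**2 = 119025)
X(O) = 1
sqrt(X(c) + g) = sqrt(1 + 119025) = sqrt(119026)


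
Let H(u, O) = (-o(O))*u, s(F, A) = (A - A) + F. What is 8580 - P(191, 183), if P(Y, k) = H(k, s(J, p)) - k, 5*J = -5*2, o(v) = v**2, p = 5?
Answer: 9495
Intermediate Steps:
J = -2 (J = (-5*2)/5 = (1/5)*(-10) = -2)
s(F, A) = F (s(F, A) = 0 + F = F)
H(u, O) = -u*O**2 (H(u, O) = (-O**2)*u = -u*O**2)
P(Y, k) = -5*k (P(Y, k) = -1*k*(-2)**2 - k = -1*k*4 - k = -4*k - k = -5*k)
8580 - P(191, 183) = 8580 - (-5)*183 = 8580 - 1*(-915) = 8580 + 915 = 9495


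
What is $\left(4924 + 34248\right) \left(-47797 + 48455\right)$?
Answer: $25775176$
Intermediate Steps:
$\left(4924 + 34248\right) \left(-47797 + 48455\right) = 39172 \cdot 658 = 25775176$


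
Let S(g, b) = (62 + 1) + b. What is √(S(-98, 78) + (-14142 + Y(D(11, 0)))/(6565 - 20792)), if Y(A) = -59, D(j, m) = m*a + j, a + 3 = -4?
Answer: 4*√1796343701/14227 ≈ 11.916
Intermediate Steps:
a = -7 (a = -3 - 4 = -7)
D(j, m) = j - 7*m (D(j, m) = m*(-7) + j = -7*m + j = j - 7*m)
S(g, b) = 63 + b
√(S(-98, 78) + (-14142 + Y(D(11, 0)))/(6565 - 20792)) = √((63 + 78) + (-14142 - 59)/(6565 - 20792)) = √(141 - 14201/(-14227)) = √(141 - 14201*(-1/14227)) = √(141 + 14201/14227) = √(2020208/14227) = 4*√1796343701/14227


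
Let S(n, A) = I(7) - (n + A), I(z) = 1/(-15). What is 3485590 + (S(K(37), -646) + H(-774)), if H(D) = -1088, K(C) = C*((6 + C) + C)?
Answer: 52232819/15 ≈ 3.4822e+6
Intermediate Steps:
K(C) = C*(6 + 2*C)
I(z) = -1/15
S(n, A) = -1/15 - A - n (S(n, A) = -1/15 - (n + A) = -1/15 - (A + n) = -1/15 + (-A - n) = -1/15 - A - n)
3485590 + (S(K(37), -646) + H(-774)) = 3485590 + ((-1/15 - 1*(-646) - 2*37*(3 + 37)) - 1088) = 3485590 + ((-1/15 + 646 - 2*37*40) - 1088) = 3485590 + ((-1/15 + 646 - 1*2960) - 1088) = 3485590 + ((-1/15 + 646 - 2960) - 1088) = 3485590 + (-34711/15 - 1088) = 3485590 - 51031/15 = 52232819/15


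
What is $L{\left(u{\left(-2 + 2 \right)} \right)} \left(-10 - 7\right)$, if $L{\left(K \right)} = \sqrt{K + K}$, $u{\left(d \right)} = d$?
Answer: $0$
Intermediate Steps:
$L{\left(K \right)} = \sqrt{2} \sqrt{K}$ ($L{\left(K \right)} = \sqrt{2 K} = \sqrt{2} \sqrt{K}$)
$L{\left(u{\left(-2 + 2 \right)} \right)} \left(-10 - 7\right) = \sqrt{2} \sqrt{-2 + 2} \left(-10 - 7\right) = \sqrt{2} \sqrt{0} \left(-17\right) = \sqrt{2} \cdot 0 \left(-17\right) = 0 \left(-17\right) = 0$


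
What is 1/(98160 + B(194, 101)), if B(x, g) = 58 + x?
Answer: 1/98412 ≈ 1.0161e-5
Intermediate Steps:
1/(98160 + B(194, 101)) = 1/(98160 + (58 + 194)) = 1/(98160 + 252) = 1/98412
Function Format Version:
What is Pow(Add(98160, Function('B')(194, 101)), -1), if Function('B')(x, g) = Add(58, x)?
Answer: Rational(1, 98412) ≈ 1.0161e-5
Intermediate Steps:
Pow(Add(98160, Function('B')(194, 101)), -1) = Pow(Add(98160, Add(58, 194)), -1) = Pow(Add(98160, 252), -1) = Pow(98412, -1) = Rational(1, 98412)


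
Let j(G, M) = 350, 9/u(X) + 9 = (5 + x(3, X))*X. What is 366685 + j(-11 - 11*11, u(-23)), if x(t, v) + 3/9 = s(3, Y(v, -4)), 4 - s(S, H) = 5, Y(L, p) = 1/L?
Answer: 367035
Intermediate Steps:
s(S, H) = -1 (s(S, H) = 4 - 1*5 = 4 - 5 = -1)
x(t, v) = -4/3 (x(t, v) = -⅓ - 1 = -4/3)
u(X) = 9/(-9 + 11*X/3) (u(X) = 9/(-9 + (5 - 4/3)*X) = 9/(-9 + 11*X/3))
366685 + j(-11 - 11*11, u(-23)) = 366685 + 350 = 367035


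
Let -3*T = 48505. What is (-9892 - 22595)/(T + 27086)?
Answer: -13923/4679 ≈ -2.9756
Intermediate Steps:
T = -48505/3 (T = -⅓*48505 = -48505/3 ≈ -16168.)
(-9892 - 22595)/(T + 27086) = (-9892 - 22595)/(-48505/3 + 27086) = -32487/32753/3 = -32487*3/32753 = -13923/4679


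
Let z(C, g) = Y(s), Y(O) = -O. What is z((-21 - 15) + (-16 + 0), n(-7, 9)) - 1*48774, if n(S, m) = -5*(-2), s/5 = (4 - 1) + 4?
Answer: -48809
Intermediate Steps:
s = 35 (s = 5*((4 - 1) + 4) = 5*(3 + 4) = 5*7 = 35)
n(S, m) = 10
z(C, g) = -35 (z(C, g) = -1*35 = -35)
z((-21 - 15) + (-16 + 0), n(-7, 9)) - 1*48774 = -35 - 1*48774 = -35 - 48774 = -48809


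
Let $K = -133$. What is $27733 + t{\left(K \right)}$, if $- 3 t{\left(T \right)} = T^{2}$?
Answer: $\frac{65510}{3} \approx 21837.0$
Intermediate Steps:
$t{\left(T \right)} = - \frac{T^{2}}{3}$
$27733 + t{\left(K \right)} = 27733 - \frac{\left(-133\right)^{2}}{3} = 27733 - \frac{17689}{3} = \frac{65510}{3}$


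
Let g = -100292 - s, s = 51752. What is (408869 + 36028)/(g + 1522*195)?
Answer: 444897/144746 ≈ 3.0736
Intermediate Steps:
g = -152044 (g = -100292 - 1*51752 = -100292 - 51752 = -152044)
(408869 + 36028)/(g + 1522*195) = (408869 + 36028)/(-152044 + 1522*195) = 444897/(-152044 + 296790) = 444897/144746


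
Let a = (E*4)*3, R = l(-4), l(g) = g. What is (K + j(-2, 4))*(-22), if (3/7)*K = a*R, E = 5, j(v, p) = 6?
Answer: 12188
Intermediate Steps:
R = -4
a = 60 (a = (5*4)*3 = 20*3 = 60)
K = -560 (K = 7*(60*(-4))/3 = (7/3)*(-240) = -560)
(K + j(-2, 4))*(-22) = (-560 + 6)*(-22) = -554*(-22) = 12188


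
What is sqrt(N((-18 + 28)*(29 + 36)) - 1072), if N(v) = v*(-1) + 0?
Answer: I*sqrt(1722) ≈ 41.497*I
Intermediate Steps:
N(v) = -v (N(v) = -v + 0 = -v)
sqrt(N((-18 + 28)*(29 + 36)) - 1072) = sqrt(-(-18 + 28)*(29 + 36) - 1072) = sqrt(-10*65 - 1072) = sqrt(-1*650 - 1072) = sqrt(-650 - 1072) = sqrt(-1722) = I*sqrt(1722)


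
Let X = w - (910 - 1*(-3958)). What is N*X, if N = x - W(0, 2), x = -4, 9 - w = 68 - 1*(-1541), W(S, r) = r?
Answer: 38808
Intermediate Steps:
w = -1600 (w = 9 - (68 - 1*(-1541)) = 9 - (68 + 1541) = 9 - 1*1609 = 9 - 1609 = -1600)
X = -6468 (X = -1600 - (910 - 1*(-3958)) = -1600 - (910 + 3958) = -1600 - 1*4868 = -1600 - 4868 = -6468)
N = -6 (N = -4 - 1*2 = -4 - 2 = -6)
N*X = -6*(-6468) = 38808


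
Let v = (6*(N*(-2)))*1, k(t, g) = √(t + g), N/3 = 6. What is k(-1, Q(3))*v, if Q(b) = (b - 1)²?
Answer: -216*√3 ≈ -374.12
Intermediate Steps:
N = 18 (N = 3*6 = 18)
Q(b) = (-1 + b)²
k(t, g) = √(g + t)
v = -216 (v = (6*(18*(-2)))*1 = (6*(-36))*1 = -216*1 = -216)
k(-1, Q(3))*v = √((-1 + 3)² - 1)*(-216) = √(2² - 1)*(-216) = √(4 - 1)*(-216) = √3*(-216) = -216*√3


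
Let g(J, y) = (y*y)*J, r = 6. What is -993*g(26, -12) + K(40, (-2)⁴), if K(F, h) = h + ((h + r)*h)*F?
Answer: -3703696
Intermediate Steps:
g(J, y) = J*y² (g(J, y) = y²*J = J*y²)
K(F, h) = h + F*h*(6 + h) (K(F, h) = h + ((h + 6)*h)*F = h + ((6 + h)*h)*F = h + (h*(6 + h))*F = h + F*h*(6 + h))
-993*g(26, -12) + K(40, (-2)⁴) = -25818*(-12)² + (-2)⁴*(1 + 6*40 + 40*(-2)⁴) = -25818*144 + 16*(1 + 240 + 40*16) = -993*3744 + 16*(1 + 240 + 640) = -3717792 + 16*881 = -3717792 + 14096 = -3703696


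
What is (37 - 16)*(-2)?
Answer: -42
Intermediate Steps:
(37 - 16)*(-2) = 21*(-2) = -42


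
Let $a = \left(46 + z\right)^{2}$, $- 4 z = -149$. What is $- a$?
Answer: $- \frac{110889}{16} \approx -6930.6$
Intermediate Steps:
$z = \frac{149}{4}$ ($z = \left(- \frac{1}{4}\right) \left(-149\right) = \frac{149}{4} \approx 37.25$)
$a = \frac{110889}{16}$ ($a = \left(46 + \frac{149}{4}\right)^{2} = \left(\frac{333}{4}\right)^{2} = \frac{110889}{16} \approx 6930.6$)
$- a = \left(-1\right) \frac{110889}{16} = - \frac{110889}{16}$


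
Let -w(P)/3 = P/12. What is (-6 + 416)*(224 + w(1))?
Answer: 183475/2 ≈ 91738.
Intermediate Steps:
w(P) = -P/4 (w(P) = -3*P/12 = -P/4)
(-6 + 416)*(224 + w(1)) = (-6 + 416)*(224 - ¼*1) = 410*(224 - ¼) = 410*(895/4) = 183475/2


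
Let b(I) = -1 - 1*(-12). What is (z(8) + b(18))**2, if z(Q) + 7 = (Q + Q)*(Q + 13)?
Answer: 115600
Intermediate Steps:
z(Q) = -7 + 2*Q*(13 + Q) (z(Q) = -7 + (Q + Q)*(Q + 13) = -7 + (2*Q)*(13 + Q) = -7 + 2*Q*(13 + Q))
b(I) = 11 (b(I) = -1 + 12 = 11)
(z(8) + b(18))**2 = ((-7 + 2*8**2 + 26*8) + 11)**2 = ((-7 + 2*64 + 208) + 11)**2 = ((-7 + 128 + 208) + 11)**2 = (329 + 11)**2 = 340**2 = 115600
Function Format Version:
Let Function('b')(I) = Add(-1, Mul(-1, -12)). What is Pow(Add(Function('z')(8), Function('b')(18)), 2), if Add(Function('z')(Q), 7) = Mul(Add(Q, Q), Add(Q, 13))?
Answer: 115600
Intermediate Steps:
Function('z')(Q) = Add(-7, Mul(2, Q, Add(13, Q))) (Function('z')(Q) = Add(-7, Mul(Add(Q, Q), Add(Q, 13))) = Add(-7, Mul(Mul(2, Q), Add(13, Q))) = Add(-7, Mul(2, Q, Add(13, Q))))
Function('b')(I) = 11 (Function('b')(I) = Add(-1, 12) = 11)
Pow(Add(Function('z')(8), Function('b')(18)), 2) = Pow(Add(Add(-7, Mul(2, Pow(8, 2)), Mul(26, 8)), 11), 2) = Pow(Add(Add(-7, Mul(2, 64), 208), 11), 2) = Pow(Add(Add(-7, 128, 208), 11), 2) = Pow(Add(329, 11), 2) = Pow(340, 2) = 115600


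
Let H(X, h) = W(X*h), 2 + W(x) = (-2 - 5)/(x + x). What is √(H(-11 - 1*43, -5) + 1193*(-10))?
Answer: I*√96649305/90 ≈ 109.23*I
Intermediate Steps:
W(x) = -2 - 7/(2*x) (W(x) = -2 + (-2 - 5)/(x + x) = -2 - 7*1/(2*x) = -2 - 7/(2*x))
H(X, h) = -2 - 7/(2*X*h) (H(X, h) = -2 - 7*1/(X*h)/2 = -2 - 7/(2*X*h))
√(H(-11 - 1*43, -5) + 1193*(-10)) = √((-2 - 7/2/(-11 - 1*43*(-5))) + 1193*(-10)) = √((-2 - 7/2*(-⅕)/(-11 - 43)) - 11930) = √((-2 - 7/2*(-⅕)/(-54)) - 11930) = √((-2 - 7/2*(-1/54)*(-⅕)) - 11930) = √((-2 - 7/540) - 11930) = √(-1087/540 - 11930) = √(-6443287/540) = I*√96649305/90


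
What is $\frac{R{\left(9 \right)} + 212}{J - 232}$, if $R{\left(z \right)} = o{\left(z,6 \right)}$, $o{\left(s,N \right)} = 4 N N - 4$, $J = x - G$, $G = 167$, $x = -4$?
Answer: $- \frac{352}{403} \approx -0.87345$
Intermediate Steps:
$J = -171$ ($J = -4 - 167 = -171$)
$o{\left(s,N \right)} = -4 + 4 N^{2}$ ($o{\left(s,N \right)} = 4 N^{2} - 4 = -4 + 4 N^{2}$)
$R{\left(z \right)} = 140$ ($R{\left(z \right)} = -4 + 4 \cdot 6^{2} = -4 + 4 \cdot 36 = -4 + 144 = 140$)
$\frac{R{\left(9 \right)} + 212}{J - 232} = \frac{140 + 212}{-171 - 232} = \frac{352}{-403} = 352 \left(- \frac{1}{403}\right) = - \frac{352}{403}$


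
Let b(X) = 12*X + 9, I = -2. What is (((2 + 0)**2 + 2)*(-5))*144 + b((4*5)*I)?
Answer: -4791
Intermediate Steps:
b(X) = 9 + 12*X
(((2 + 0)**2 + 2)*(-5))*144 + b((4*5)*I) = (((2 + 0)**2 + 2)*(-5))*144 + (9 + 12*((4*5)*(-2))) = ((2**2 + 2)*(-5))*144 + (9 + 12*(20*(-2))) = ((4 + 2)*(-5))*144 + (9 + 12*(-40)) = (6*(-5))*144 + (9 - 480) = -30*144 - 471 = -4320 - 471 = -4791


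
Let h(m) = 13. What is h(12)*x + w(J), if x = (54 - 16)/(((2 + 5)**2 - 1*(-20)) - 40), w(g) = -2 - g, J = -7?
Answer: 639/29 ≈ 22.034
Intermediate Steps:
x = 38/29 (x = 38/((7**2 + 20) - 40) = 38/((49 + 20) - 40) = 38/(69 - 40) = 38/29 ≈ 1.3103)
h(12)*x + w(J) = 13*(38/29) + (-2 - 1*(-7)) = 494/29 + (-2 + 7) = 494/29 + 5 = 639/29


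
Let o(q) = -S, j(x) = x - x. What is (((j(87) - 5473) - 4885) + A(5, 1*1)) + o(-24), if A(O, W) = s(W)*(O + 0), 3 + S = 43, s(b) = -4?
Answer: -10418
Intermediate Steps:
j(x) = 0
S = 40 (S = -3 + 43 = 40)
o(q) = -40 (o(q) = -1*40 = -40)
A(O, W) = -4*O (A(O, W) = -4*(O + 0) = -4*O)
(((j(87) - 5473) - 4885) + A(5, 1*1)) + o(-24) = (((0 - 5473) - 4885) - 4*5) - 40 = ((-5473 - 4885) - 20) - 40 = (-10358 - 20) - 40 = -10378 - 40 = -10418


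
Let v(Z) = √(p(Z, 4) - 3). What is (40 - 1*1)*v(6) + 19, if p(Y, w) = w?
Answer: 58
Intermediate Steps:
v(Z) = 1 (v(Z) = √(4 - 3) = √1 = 1)
(40 - 1*1)*v(6) + 19 = (40 - 1*1)*1 + 19 = (40 - 1)*1 + 19 = 39*1 + 19 = 39 + 19 = 58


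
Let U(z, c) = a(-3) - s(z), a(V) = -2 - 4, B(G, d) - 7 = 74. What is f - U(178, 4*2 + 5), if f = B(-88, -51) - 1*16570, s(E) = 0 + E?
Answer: -16305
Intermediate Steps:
B(G, d) = 81 (B(G, d) = 7 + 74 = 81)
a(V) = -6
s(E) = E
U(z, c) = -6 - z
f = -16489 (f = 81 - 1*16570 = 81 - 16570 = -16489)
f - U(178, 4*2 + 5) = -16489 - (-6 - 1*178) = -16489 - (-6 - 178) = -16489 - 1*(-184) = -16489 + 184 = -16305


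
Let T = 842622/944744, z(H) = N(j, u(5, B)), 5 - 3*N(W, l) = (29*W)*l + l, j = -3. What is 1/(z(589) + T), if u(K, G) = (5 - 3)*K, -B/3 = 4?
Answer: 1417116/409865713 ≈ 0.0034575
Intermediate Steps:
B = -12 (B = -3*4 = -12)
u(K, G) = 2*K
N(W, l) = 5/3 - l/3 - 29*W*l/3 (N(W, l) = 5/3 - ((29*W)*l + l)/3 = 5/3 - (29*W*l + l)/3 = 5/3 - (l + 29*W*l)/3 = 5/3 + (-l/3 - 29*W*l/3) = 5/3 - l/3 - 29*W*l/3)
z(H) = 865/3 (z(H) = 5/3 - 2*5/3 - 29/3*(-3)*2*5 = 5/3 - 1/3*10 - 29/3*(-3)*10 = 5/3 - 10/3 + 290 = 865/3)
T = 421311/472372 (T = 842622*(1/944744) = 421311/472372 ≈ 0.89190)
1/(z(589) + T) = 1/(865/3 + 421311/472372) = 1/(409865713/1417116) = 1417116/409865713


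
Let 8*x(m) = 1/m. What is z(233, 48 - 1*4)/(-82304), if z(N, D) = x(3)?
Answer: -1/1975296 ≈ -5.0625e-7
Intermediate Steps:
x(m) = 1/(8*m)
z(N, D) = 1/24 (z(N, D) = (1/8)/3 = (1/8)*(1/3) = 1/24)
z(233, 48 - 1*4)/(-82304) = (1/24)/(-82304) = (1/24)*(-1/82304) = -1/1975296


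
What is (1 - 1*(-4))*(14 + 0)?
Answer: 70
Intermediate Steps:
(1 - 1*(-4))*(14 + 0) = (1 + 4)*14 = 5*14 = 70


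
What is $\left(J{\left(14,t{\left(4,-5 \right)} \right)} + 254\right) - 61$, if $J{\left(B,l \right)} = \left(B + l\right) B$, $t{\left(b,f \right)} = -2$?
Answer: $361$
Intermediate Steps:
$J{\left(B,l \right)} = B \left(B + l\right)$
$\left(J{\left(14,t{\left(4,-5 \right)} \right)} + 254\right) - 61 = \left(14 \left(14 - 2\right) + 254\right) - 61 = \left(14 \cdot 12 + 254\right) - 61 = \left(168 + 254\right) - 61 = 422 - 61 = 361$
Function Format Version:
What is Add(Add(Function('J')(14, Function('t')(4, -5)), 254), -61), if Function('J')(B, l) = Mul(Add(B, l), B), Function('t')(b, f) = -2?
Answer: 361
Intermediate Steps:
Function('J')(B, l) = Mul(B, Add(B, l))
Add(Add(Function('J')(14, Function('t')(4, -5)), 254), -61) = Add(Add(Mul(14, Add(14, -2)), 254), -61) = Add(Add(Mul(14, 12), 254), -61) = Add(Add(168, 254), -61) = Add(422, -61) = 361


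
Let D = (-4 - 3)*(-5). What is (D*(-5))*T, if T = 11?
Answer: -1925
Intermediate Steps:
D = 35 (D = -7*(-5) = 35)
(D*(-5))*T = (35*(-5))*11 = -175*11 = -1925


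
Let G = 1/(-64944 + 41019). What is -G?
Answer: 1/23925 ≈ 4.1797e-5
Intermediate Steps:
G = -1/23925 (G = 1/(-23925) = -1/23925 ≈ -4.1797e-5)
-G = -1*(-1/23925) = 1/23925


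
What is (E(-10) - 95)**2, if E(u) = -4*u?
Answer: 3025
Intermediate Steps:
(E(-10) - 95)**2 = (-4*(-10) - 95)**2 = (40 - 95)**2 = (-55)**2 = 3025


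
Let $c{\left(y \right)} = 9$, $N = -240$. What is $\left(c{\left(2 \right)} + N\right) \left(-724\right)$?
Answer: $167244$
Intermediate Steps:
$\left(c{\left(2 \right)} + N\right) \left(-724\right) = \left(9 - 240\right) \left(-724\right) = \left(-231\right) \left(-724\right) = 167244$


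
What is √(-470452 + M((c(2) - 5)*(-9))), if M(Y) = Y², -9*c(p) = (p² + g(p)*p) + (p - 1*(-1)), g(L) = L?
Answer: 6*I*√12981 ≈ 683.61*I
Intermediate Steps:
c(p) = -⅑ - 2*p²/9 - p/9 (c(p) = -((p² + p*p) + (p - 1*(-1)))/9 = -((p² + p²) + (p + 1))/9 = -(2*p² + (1 + p))/9 = -(1 + p + 2*p²)/9 = -⅑ - 2*p²/9 - p/9)
√(-470452 + M((c(2) - 5)*(-9))) = √(-470452 + (((-⅑ - 2/9*2² - ⅑*2) - 5)*(-9))²) = √(-470452 + (((-⅑ - 2/9*4 - 2/9) - 5)*(-9))²) = √(-470452 + (((-⅑ - 8/9 - 2/9) - 5)*(-9))²) = √(-470452 + ((-11/9 - 5)*(-9))²) = √(-470452 + (-56/9*(-9))²) = √(-470452 + 56²) = √(-470452 + 3136) = √(-467316) = 6*I*√12981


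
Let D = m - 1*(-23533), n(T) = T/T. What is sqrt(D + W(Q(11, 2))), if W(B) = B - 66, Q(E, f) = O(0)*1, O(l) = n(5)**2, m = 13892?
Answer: 4*sqrt(2335) ≈ 193.29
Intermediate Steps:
n(T) = 1
O(l) = 1 (O(l) = 1**2 = 1)
Q(E, f) = 1 (Q(E, f) = 1*1 = 1)
W(B) = -66 + B
D = 37425 (D = 13892 - 1*(-23533) = 13892 + 23533 = 37425)
sqrt(D + W(Q(11, 2))) = sqrt(37425 + (-66 + 1)) = sqrt(37425 - 65) = sqrt(37360) = 4*sqrt(2335)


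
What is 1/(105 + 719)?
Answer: 1/824 ≈ 0.0012136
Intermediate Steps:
1/(105 + 719) = 1/824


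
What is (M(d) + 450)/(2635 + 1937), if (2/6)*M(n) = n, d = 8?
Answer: 79/762 ≈ 0.10367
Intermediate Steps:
M(n) = 3*n
(M(d) + 450)/(2635 + 1937) = (3*8 + 450)/(2635 + 1937) = (24 + 450)/4572 = 474*(1/4572) = 79/762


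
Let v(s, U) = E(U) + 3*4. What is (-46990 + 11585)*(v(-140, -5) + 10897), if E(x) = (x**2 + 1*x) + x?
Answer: -386764220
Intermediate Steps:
E(x) = x**2 + 2*x (E(x) = (x**2 + x) + x = (x + x**2) + x = x**2 + 2*x)
v(s, U) = 12 + U*(2 + U) (v(s, U) = U*(2 + U) + 3*4 = U*(2 + U) + 12 = 12 + U*(2 + U))
(-46990 + 11585)*(v(-140, -5) + 10897) = (-46990 + 11585)*((12 - 5*(2 - 5)) + 10897) = -35405*((12 - 5*(-3)) + 10897) = -35405*((12 + 15) + 10897) = -35405*(27 + 10897) = -35405*10924 = -386764220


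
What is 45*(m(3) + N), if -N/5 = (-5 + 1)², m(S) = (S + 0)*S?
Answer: -3195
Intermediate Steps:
m(S) = S² (m(S) = S*S = S²)
N = -80 (N = -5*(-5 + 1)² = -5*(-4)² = -5*16 = -80)
45*(m(3) + N) = 45*(3² - 80) = 45*(9 - 80) = 45*(-71) = -3195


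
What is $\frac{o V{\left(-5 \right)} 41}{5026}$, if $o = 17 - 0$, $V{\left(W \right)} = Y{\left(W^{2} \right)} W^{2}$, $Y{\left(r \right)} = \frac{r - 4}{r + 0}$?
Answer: $\frac{2091}{718} \approx 2.9123$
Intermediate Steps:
$Y{\left(r \right)} = \frac{-4 + r}{r}$
$V{\left(W \right)} = -4 + W^{2}$ ($V{\left(W \right)} = \frac{-4 + W^{2}}{W^{2}} W^{2} = -4 + W^{2}$)
$o = 17$ ($o = 17 + 0 = 17$)
$\frac{o V{\left(-5 \right)} 41}{5026} = \frac{17 \left(-4 + \left(-5\right)^{2}\right) 41}{5026} = 17 \left(-4 + 25\right) 41 \cdot \frac{1}{5026} = 17 \cdot 21 \cdot 41 \cdot \frac{1}{5026} = 357 \cdot 41 \cdot \frac{1}{5026} = 14637 \cdot \frac{1}{5026} = \frac{2091}{718}$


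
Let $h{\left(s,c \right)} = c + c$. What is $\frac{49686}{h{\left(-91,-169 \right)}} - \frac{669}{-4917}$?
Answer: $- \frac{240710}{1639} \approx -146.86$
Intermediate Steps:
$h{\left(s,c \right)} = 2 c$
$\frac{49686}{h{\left(-91,-169 \right)}} - \frac{669}{-4917} = \frac{49686}{2 \left(-169\right)} - \frac{669}{-4917} = \frac{49686}{-338} - - \frac{223}{1639} = 49686 \left(- \frac{1}{338}\right) + \frac{223}{1639} = -147 + \frac{223}{1639} = - \frac{240710}{1639}$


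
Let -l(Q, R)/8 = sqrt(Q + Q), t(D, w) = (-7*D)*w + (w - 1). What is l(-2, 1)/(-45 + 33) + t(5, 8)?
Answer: -273 + 4*I/3 ≈ -273.0 + 1.3333*I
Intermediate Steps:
t(D, w) = -1 + w - 7*D*w (t(D, w) = -7*D*w + (-1 + w) = -1 + w - 7*D*w)
l(Q, R) = -8*sqrt(2)*sqrt(Q) (l(Q, R) = -8*sqrt(Q + Q) = -8*sqrt(2)*sqrt(Q))
l(-2, 1)/(-45 + 33) + t(5, 8) = (-8*sqrt(2)*sqrt(-2))/(-45 + 33) + (-1 + 8 - 7*5*8) = (-8*sqrt(2)*I*sqrt(2))/(-12) + (-1 + 8 - 280) = -(-4)*I/3 - 273 = 4*I/3 - 273 = -273 + 4*I/3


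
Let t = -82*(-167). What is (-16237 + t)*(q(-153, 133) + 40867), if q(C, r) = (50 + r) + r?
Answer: -104728369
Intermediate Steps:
q(C, r) = 50 + 2*r
t = 13694
(-16237 + t)*(q(-153, 133) + 40867) = (-16237 + 13694)*((50 + 2*133) + 40867) = -2543*((50 + 266) + 40867) = -2543*(316 + 40867) = -2543*41183 = -104728369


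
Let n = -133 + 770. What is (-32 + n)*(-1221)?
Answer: -738705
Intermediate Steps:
n = 637
(-32 + n)*(-1221) = (-32 + 637)*(-1221) = 605*(-1221) = -738705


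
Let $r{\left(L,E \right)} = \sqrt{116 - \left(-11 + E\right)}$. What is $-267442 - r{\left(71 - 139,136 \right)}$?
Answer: $-267442 - 3 i \approx -2.6744 \cdot 10^{5} - 3.0 i$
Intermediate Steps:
$r{\left(L,E \right)} = \sqrt{127 - E}$
$-267442 - r{\left(71 - 139,136 \right)} = -267442 - \sqrt{127 - 136} = -267442 - \sqrt{-9} = -267442 - 3 i$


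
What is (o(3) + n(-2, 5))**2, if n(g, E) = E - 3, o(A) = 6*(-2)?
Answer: 100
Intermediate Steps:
o(A) = -12
n(g, E) = -3 + E
(o(3) + n(-2, 5))**2 = (-12 + (-3 + 5))**2 = (-12 + 2)**2 = (-10)**2 = 100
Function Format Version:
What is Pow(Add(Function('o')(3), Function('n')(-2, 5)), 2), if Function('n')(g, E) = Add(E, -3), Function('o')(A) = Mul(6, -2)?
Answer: 100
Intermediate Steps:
Function('o')(A) = -12
Function('n')(g, E) = Add(-3, E)
Pow(Add(Function('o')(3), Function('n')(-2, 5)), 2) = Pow(Add(-12, Add(-3, 5)), 2) = Pow(Add(-12, 2), 2) = Pow(-10, 2) = 100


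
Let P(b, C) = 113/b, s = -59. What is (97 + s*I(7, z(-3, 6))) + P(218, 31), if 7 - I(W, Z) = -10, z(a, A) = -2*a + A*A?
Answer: -197395/218 ≈ -905.48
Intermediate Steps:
z(a, A) = A² - 2*a (z(a, A) = -2*a + A² = A² - 2*a)
I(W, Z) = 17 (I(W, Z) = 7 - 1*(-10) = 7 + 10 = 17)
(97 + s*I(7, z(-3, 6))) + P(218, 31) = (97 - 59*17) + 113/218 = (97 - 1003) + 113*(1/218) = -906 + 113/218 = -197395/218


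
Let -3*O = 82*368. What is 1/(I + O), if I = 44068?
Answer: 3/102028 ≈ 2.9404e-5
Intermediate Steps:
O = -30176/3 (O = -82*368/3 = -⅓*30176 = -30176/3 ≈ -10059.)
1/(I + O) = 1/(44068 - 30176/3) = 1/(102028/3) = 3/102028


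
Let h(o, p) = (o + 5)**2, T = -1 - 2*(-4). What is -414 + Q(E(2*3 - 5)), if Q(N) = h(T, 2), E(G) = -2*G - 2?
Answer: -270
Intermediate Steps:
E(G) = -2 - 2*G
T = 7 (T = -1 + 8 = 7)
h(o, p) = (5 + o)**2
Q(N) = 144 (Q(N) = (5 + 7)**2 = 12**2 = 144)
-414 + Q(E(2*3 - 5)) = -414 + 144 = -270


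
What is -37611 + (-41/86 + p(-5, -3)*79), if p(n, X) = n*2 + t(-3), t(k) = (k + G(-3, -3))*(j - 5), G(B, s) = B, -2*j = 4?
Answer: -3017179/86 ≈ -35084.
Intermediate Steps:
j = -2 (j = -½*4 = -2)
t(k) = 21 - 7*k (t(k) = (k - 3)*(-2 - 5) = (-3 + k)*(-7) = 21 - 7*k)
p(n, X) = 42 + 2*n (p(n, X) = n*2 + (21 - 7*(-3)) = 2*n + (21 + 21) = 2*n + 42 = 42 + 2*n)
-37611 + (-41/86 + p(-5, -3)*79) = -37611 + (-41/86 + (42 + 2*(-5))*79) = -37611 + (-41*1/86 + (42 - 10)*79) = -37611 + (-41/86 + 32*79) = -37611 + (-41/86 + 2528) = -37611 + 217367/86 = -3017179/86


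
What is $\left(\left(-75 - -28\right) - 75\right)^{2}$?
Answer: $14884$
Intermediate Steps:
$\left(\left(-75 - -28\right) - 75\right)^{2} = \left(\left(-75 + 28\right) - 75\right)^{2} = \left(-47 - 75\right)^{2} = \left(-122\right)^{2} = 14884$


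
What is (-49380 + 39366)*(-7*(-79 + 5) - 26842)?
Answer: 263608536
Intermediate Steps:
(-49380 + 39366)*(-7*(-79 + 5) - 26842) = -10014*(-7*(-74) - 26842) = -10014*(518 - 26842) = -10014*(-26324) = 263608536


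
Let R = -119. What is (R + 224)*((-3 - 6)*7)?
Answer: -6615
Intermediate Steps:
(R + 224)*((-3 - 6)*7) = (-119 + 224)*((-3 - 6)*7) = 105*(-9*7) = 105*(-63) = -6615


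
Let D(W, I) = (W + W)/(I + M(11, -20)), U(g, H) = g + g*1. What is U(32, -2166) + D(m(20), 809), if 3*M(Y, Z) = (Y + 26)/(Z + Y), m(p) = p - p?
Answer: 64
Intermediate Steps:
m(p) = 0
M(Y, Z) = (26 + Y)/(3*(Y + Z)) (M(Y, Z) = ((Y + 26)/(Z + Y))/3 = ((26 + Y)/(Y + Z))/3 = (26 + Y)/(3*(Y + Z)))
U(g, H) = 2*g (U(g, H) = g + g = 2*g)
D(W, I) = 2*W/(-37/27 + I) (D(W, I) = (W + W)/(I + (26 + 11)/(3*(11 - 20))) = (2*W)/(I + (⅓)*37/(-9)) = (2*W)/(I + (⅓)*(-⅑)*37) = (2*W)/(I - 37/27) = (2*W)/(-37/27 + I) = 2*W/(-37/27 + I))
U(32, -2166) + D(m(20), 809) = 2*32 + 54*0/(-37 + 27*809) = 64 + 54*0/(-37 + 21843) = 64 + 54*0/21806 = 64 + 54*0*(1/21806) = 64 + 0 = 64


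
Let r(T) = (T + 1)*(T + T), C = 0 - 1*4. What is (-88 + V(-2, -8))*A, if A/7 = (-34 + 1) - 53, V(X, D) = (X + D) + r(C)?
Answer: 44548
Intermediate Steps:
C = -4 (C = 0 - 4 = -4)
r(T) = 2*T*(1 + T) (r(T) = (1 + T)*(2*T) = 2*T*(1 + T))
V(X, D) = 24 + D + X (V(X, D) = (X + D) + 2*(-4)*(1 - 4) = (D + X) + 2*(-4)*(-3) = (D + X) + 24 = 24 + D + X)
A = -602 (A = 7*((-34 + 1) - 53) = 7*(-33 - 53) = 7*(-86) = -602)
(-88 + V(-2, -8))*A = (-88 + (24 - 8 - 2))*(-602) = (-88 + 14)*(-602) = -74*(-602) = 44548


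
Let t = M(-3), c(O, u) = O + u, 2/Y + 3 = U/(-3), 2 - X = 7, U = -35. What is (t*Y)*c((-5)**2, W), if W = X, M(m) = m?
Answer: -180/13 ≈ -13.846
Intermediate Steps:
X = -5 (X = 2 - 1*7 = 2 - 7 = -5)
W = -5
Y = 3/13 (Y = 2/(-3 - 35/(-3)) = 2/(-3 - 35*(-1/3)) = 2/(-3 + 35/3) = 2/(26/3) = 2*(3/26) = 3/13 ≈ 0.23077)
t = -3
(t*Y)*c((-5)**2, W) = (-3*3/13)*((-5)**2 - 5) = -9*(25 - 5)/13 = -9/13*20 = -180/13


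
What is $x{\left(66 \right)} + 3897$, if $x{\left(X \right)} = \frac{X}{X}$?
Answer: $3898$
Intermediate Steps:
$x{\left(X \right)} = 1$
$x{\left(66 \right)} + 3897 = 1 + 3897 = 3898$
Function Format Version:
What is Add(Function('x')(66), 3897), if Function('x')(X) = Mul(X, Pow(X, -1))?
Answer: 3898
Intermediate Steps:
Function('x')(X) = 1
Add(Function('x')(66), 3897) = Add(1, 3897) = 3898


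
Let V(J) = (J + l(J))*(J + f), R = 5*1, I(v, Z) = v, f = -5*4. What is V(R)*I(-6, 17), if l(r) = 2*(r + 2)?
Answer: 1710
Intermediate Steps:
f = -20
R = 5
l(r) = 4 + 2*r (l(r) = 2*(2 + r) = 4 + 2*r)
V(J) = (-20 + J)*(4 + 3*J) (V(J) = (J + (4 + 2*J))*(J - 20) = (4 + 3*J)*(-20 + J) = (-20 + J)*(4 + 3*J))
V(R)*I(-6, 17) = (-80 - 56*5 + 3*5**2)*(-6) = (-80 - 280 + 3*25)*(-6) = (-80 - 280 + 75)*(-6) = -285*(-6) = 1710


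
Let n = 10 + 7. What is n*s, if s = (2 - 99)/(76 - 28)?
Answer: -1649/48 ≈ -34.354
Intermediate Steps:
n = 17
s = -97/48 ≈ -2.0208
n*s = 17*(-97/48) = -1649/48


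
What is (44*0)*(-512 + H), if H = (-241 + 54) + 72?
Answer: 0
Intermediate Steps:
H = -115 (H = -187 + 72 = -115)
(44*0)*(-512 + H) = (44*0)*(-512 - 115) = 0*(-627) = 0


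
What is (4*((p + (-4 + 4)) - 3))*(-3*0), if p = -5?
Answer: 0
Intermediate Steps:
(4*((p + (-4 + 4)) - 3))*(-3*0) = (4*((-5 + (-4 + 4)) - 3))*(-3*0) = (4*((-5 + 0) - 3))*0 = (4*(-5 - 3))*0 = (4*(-8))*0 = -32*0 = 0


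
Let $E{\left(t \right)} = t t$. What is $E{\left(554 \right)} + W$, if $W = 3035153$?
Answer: $3342069$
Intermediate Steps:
$E{\left(t \right)} = t^{2}$
$E{\left(554 \right)} + W = 554^{2} + 3035153 = 306916 + 3035153 = 3342069$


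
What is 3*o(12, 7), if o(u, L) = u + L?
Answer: 57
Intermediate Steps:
o(u, L) = L + u
3*o(12, 7) = 3*(7 + 12) = 3*19 = 57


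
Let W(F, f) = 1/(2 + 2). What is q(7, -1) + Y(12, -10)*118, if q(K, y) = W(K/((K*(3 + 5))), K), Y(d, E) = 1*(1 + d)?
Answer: 6137/4 ≈ 1534.3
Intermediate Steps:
Y(d, E) = 1 + d
W(F, f) = ¼ (W(F, f) = 1/4 = ¼)
q(K, y) = ¼
q(7, -1) + Y(12, -10)*118 = ¼ + (1 + 12)*118 = ¼ + 13*118 = ¼ + 1534 = 6137/4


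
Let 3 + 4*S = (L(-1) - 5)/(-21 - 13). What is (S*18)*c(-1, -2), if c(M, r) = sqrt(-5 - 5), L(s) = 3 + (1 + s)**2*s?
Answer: -225*I*sqrt(10)/17 ≈ -41.854*I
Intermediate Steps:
L(s) = 3 + s*(1 + s)**2
c(M, r) = I*sqrt(10) (c(M, r) = sqrt(-10) = I*sqrt(10))
S = -25/34 (S = -3/4 + (((3 - (1 - 1)**2) - 5)/(-21 - 13))/4 = -3/4 + (((3 - 1*0**2) - 5)/(-34))/4 = -3/4 + (((3 - 1*0) - 5)*(-1/34))/4 = -3/4 + (((3 + 0) - 5)*(-1/34))/4 = -3/4 + ((3 - 5)*(-1/34))/4 = -3/4 + (-2*(-1/34))/4 = -3/4 + (1/4)*(1/17) = -3/4 + 1/68 = -25/34 ≈ -0.73529)
(S*18)*c(-1, -2) = (-25/34*18)*(I*sqrt(10)) = -225*I*sqrt(10)/17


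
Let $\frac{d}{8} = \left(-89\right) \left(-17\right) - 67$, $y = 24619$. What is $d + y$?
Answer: $36187$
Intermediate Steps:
$d = 11568$ ($d = 8 \left(\left(-89\right) \left(-17\right) - 67\right) = 8 \left(1513 - 67\right) = 8 \cdot 1446 = 11568$)
$d + y = 11568 + 24619 = 36187$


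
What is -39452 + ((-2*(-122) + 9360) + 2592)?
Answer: -27256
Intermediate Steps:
-39452 + ((-2*(-122) + 9360) + 2592) = -39452 + ((244 + 9360) + 2592) = -39452 + (9604 + 2592) = -39452 + 12196 = -27256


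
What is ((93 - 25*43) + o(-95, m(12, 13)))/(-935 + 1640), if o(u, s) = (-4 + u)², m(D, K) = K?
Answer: 8819/705 ≈ 12.509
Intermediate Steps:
((93 - 25*43) + o(-95, m(12, 13)))/(-935 + 1640) = ((93 - 25*43) + (-4 - 95)²)/(-935 + 1640) = ((93 - 1075) + (-99)²)/705 = (-982 + 9801)*(1/705) = 8819*(1/705) = 8819/705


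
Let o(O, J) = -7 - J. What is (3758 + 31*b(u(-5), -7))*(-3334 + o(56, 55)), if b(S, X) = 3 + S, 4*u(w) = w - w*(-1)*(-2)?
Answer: -13209591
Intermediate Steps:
u(w) = -w/4 (u(w) = (w - w*(-1)*(-2))/4 = (w - (-w)*(-2))/4 = (w - 2*w)/4 = (-w)/4 = -w/4)
(3758 + 31*b(u(-5), -7))*(-3334 + o(56, 55)) = (3758 + 31*(3 - 1/4*(-5)))*(-3334 + (-7 - 1*55)) = (3758 + 31*(3 + 5/4))*(-3334 + (-7 - 55)) = (3758 + 31*(17/4))*(-3334 - 62) = (3758 + 527/4)*(-3396) = (15559/4)*(-3396) = -13209591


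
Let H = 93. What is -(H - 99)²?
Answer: -36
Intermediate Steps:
-(H - 99)² = -(93 - 99)² = -1*(-6)² = -1*36 = -36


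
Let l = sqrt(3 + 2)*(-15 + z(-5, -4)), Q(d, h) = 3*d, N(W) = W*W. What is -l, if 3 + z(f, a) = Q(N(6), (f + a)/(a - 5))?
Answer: -90*sqrt(5) ≈ -201.25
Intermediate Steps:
N(W) = W**2
z(f, a) = 105 (z(f, a) = -3 + 3*6**2 = -3 + 3*36 = -3 + 108 = 105)
l = 90*sqrt(5) (l = sqrt(3 + 2)*(-15 + 105) = sqrt(5)*90 = 90*sqrt(5) ≈ 201.25)
-l = -90*sqrt(5)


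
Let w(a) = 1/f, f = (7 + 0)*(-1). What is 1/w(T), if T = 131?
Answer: -7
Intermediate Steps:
f = -7 (f = 7*(-1) = -7)
w(a) = -⅐ (w(a) = 1/(-7) = -⅐)
1/w(T) = 1/(-⅐) = -7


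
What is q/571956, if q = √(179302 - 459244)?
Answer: I*√279942/571956 ≈ 0.00092506*I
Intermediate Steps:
q = I*√279942 (q = √(-279942) = I*√279942 ≈ 529.1*I)
q/571956 = (I*√279942)/571956 = (I*√279942)*(1/571956) = I*√279942/571956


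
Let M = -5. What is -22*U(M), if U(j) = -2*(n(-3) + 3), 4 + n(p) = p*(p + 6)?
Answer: -440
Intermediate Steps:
n(p) = -4 + p*(6 + p) (n(p) = -4 + p*(p + 6) = -4 + p*(6 + p))
U(j) = 20 (U(j) = -2*((-4 + (-3)**2 + 6*(-3)) + 3) = -2*((-4 + 9 - 18) + 3) = -2*(-13 + 3) = -2*(-10) = 20)
-22*U(M) = -22*20 = -440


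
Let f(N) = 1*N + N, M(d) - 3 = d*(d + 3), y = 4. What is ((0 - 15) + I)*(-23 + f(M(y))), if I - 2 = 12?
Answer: -39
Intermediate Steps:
I = 14 (I = 2 + 12 = 14)
M(d) = 3 + d*(3 + d) (M(d) = 3 + d*(d + 3) = 3 + d*(3 + d))
f(N) = 2*N (f(N) = N + N = 2*N)
((0 - 15) + I)*(-23 + f(M(y))) = ((0 - 15) + 14)*(-23 + 2*(3 + 4² + 3*4)) = (-15 + 14)*(-23 + 2*(3 + 16 + 12)) = -(-23 + 2*31) = -(-23 + 62) = -1*39 = -39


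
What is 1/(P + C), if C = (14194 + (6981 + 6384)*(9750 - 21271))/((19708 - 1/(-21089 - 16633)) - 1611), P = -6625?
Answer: -682655035/10330418520937 ≈ -6.6082e-5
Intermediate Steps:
C = -5807828914062/682655035 (C = (14194 + 13365*(-11521))/((19708 - 1/(-37722)) - 1611) = (14194 - 153978165)/((19708 - 1*(-1/37722)) - 1611) = -153963971/((19708 + 1/37722) - 1611) = -153963971/(743425177/37722 - 1611) = -153963971/682655035/37722 = -153963971*37722/682655035 = -5807828914062/682655035 ≈ -8507.7)
1/(P + C) = 1/(-6625 - 5807828914062/682655035) = 1/(-10330418520937/682655035) = -682655035/10330418520937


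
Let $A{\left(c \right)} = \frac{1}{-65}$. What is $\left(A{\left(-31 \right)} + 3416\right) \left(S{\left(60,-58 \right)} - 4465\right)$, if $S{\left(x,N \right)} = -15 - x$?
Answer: $- \frac{201611412}{13} \approx -1.5509 \cdot 10^{7}$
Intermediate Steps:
$A{\left(c \right)} = - \frac{1}{65}$
$\left(A{\left(-31 \right)} + 3416\right) \left(S{\left(60,-58 \right)} - 4465\right) = \left(- \frac{1}{65} + 3416\right) \left(\left(-15 - 60\right) - 4465\right) = \frac{222039 \left(\left(-15 - 60\right) - 4465\right)}{65} = \frac{222039 \left(-75 - 4465\right)}{65} = \frac{222039}{65} \left(-4540\right) = - \frac{201611412}{13}$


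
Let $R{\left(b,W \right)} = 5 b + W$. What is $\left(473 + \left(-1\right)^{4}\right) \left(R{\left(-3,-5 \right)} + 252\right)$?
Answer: $109968$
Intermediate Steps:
$R{\left(b,W \right)} = W + 5 b$
$\left(473 + \left(-1\right)^{4}\right) \left(R{\left(-3,-5 \right)} + 252\right) = \left(473 + \left(-1\right)^{4}\right) \left(\left(-5 + 5 \left(-3\right)\right) + 252\right) = \left(473 + 1\right) \left(\left(-5 - 15\right) + 252\right) = 474 \left(-20 + 252\right) = 474 \cdot 232 = 109968$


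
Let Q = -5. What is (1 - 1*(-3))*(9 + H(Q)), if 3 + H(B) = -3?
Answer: 12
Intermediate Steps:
H(B) = -6 (H(B) = -3 - 3 = -6)
(1 - 1*(-3))*(9 + H(Q)) = (1 - 1*(-3))*(9 - 6) = (1 + 3)*3 = 4*3 = 12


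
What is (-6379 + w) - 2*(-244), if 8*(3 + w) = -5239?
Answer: -52391/8 ≈ -6548.9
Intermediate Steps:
w = -5263/8 (w = -3 + (⅛)*(-5239) = -3 - 5239/8 = -5263/8 ≈ -657.88)
(-6379 + w) - 2*(-244) = (-6379 - 5263/8) - 2*(-244) = -56295/8 + 488 = -52391/8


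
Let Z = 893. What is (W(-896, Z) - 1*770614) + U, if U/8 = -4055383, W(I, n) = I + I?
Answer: -33215470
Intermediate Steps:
W(I, n) = 2*I
U = -32443064 (U = 8*(-4055383) = -32443064)
(W(-896, Z) - 1*770614) + U = (2*(-896) - 1*770614) - 32443064 = (-1792 - 770614) - 32443064 = -772406 - 32443064 = -33215470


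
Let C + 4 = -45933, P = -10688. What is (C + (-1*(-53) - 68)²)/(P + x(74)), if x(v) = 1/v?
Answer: 3382688/790911 ≈ 4.2770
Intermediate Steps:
C = -45937 (C = -4 - 45933 = -45937)
(C + (-1*(-53) - 68)²)/(P + x(74)) = (-45937 + (-1*(-53) - 68)²)/(-10688 + 1/74) = (-45937 + (53 - 68)²)/(-10688 + 1/74) = (-45937 + (-15)²)/(-790911/74) = (-45937 + 225)*(-74/790911) = -45712*(-74/790911) = 3382688/790911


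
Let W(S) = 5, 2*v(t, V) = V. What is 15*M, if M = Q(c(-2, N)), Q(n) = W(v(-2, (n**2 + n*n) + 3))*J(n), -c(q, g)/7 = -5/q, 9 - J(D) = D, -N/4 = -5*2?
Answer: 3975/2 ≈ 1987.5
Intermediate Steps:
v(t, V) = V/2
N = 40 (N = -(-20)*2 = -4*(-10) = 40)
J(D) = 9 - D
c(q, g) = 35/q (c(q, g) = -(-35)/q = 35/q)
Q(n) = 45 - 5*n (Q(n) = 5*(9 - n) = 45 - 5*n)
M = 265/2 (M = 45 - 175/(-2) = 45 - 175*(-1)/2 = 45 - 5*(-35/2) = 45 + 175/2 = 265/2 ≈ 132.50)
15*M = 15*(265/2) = 3975/2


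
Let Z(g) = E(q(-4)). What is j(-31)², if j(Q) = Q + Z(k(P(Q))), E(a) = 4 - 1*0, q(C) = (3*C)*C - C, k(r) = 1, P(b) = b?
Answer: 729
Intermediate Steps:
q(C) = -C + 3*C² (q(C) = 3*C² - C = -C + 3*C²)
E(a) = 4 (E(a) = 4 + 0 = 4)
Z(g) = 4
j(Q) = 4 + Q (j(Q) = Q + 4 = 4 + Q)
j(-31)² = (4 - 31)² = (-27)² = 729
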